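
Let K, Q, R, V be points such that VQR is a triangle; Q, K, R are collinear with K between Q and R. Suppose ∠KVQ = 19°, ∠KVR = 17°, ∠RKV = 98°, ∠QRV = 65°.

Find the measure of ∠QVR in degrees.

∠QVR = 36°

1. ∠QKV = 82°  [linear pair at K on QR]
2. ∠KQV = 79°  [△VQK]
3. ∠RQV = 79°  [K on ray QR]
4. ∠QVR = 36°  [△VQR]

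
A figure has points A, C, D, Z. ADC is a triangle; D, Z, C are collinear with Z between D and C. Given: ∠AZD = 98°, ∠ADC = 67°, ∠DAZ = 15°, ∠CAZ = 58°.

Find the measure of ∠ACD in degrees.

∠ACD = 40°

1. ∠AZC = 82°  [linear pair at Z on DC]
2. ∠ACZ = 40°  [△AZC]
3. ∠ACD = 40°  [Z on ray CD]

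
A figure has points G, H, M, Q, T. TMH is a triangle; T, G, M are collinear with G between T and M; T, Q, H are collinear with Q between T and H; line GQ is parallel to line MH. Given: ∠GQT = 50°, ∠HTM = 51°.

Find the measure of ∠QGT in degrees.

1. ∠MHT = 50°  [GQ∥MH, corresponding at Q]
2. ∠HMT = 79°  [△TMH]
3. ∠QGT = 79°  [GQ∥MH, corresponding at G]

∠QGT = 79°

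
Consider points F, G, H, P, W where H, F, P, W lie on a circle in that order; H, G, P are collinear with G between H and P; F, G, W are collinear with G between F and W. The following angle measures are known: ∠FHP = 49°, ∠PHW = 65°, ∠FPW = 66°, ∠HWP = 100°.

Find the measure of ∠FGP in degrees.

∠FGP = 64°

1. ∠PFW = 65°  [same arc PW]
2. ∠HFP = 80°  [cyclic HFPW, opposite ∠F+∠W]
3. ∠FPH = 51°  [△HFP]
4. ∠FGP = 64°  [△FGP]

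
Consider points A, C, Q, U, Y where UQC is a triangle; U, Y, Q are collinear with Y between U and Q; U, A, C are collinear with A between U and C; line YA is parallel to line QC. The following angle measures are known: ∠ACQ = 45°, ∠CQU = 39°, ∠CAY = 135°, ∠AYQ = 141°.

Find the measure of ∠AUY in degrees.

1. ∠QCU = 45°  [A on ray CU]
2. ∠CUQ = 96°  [△UQC]
3. ∠AUY = 96°  [Y on UQ, A on UC]

∠AUY = 96°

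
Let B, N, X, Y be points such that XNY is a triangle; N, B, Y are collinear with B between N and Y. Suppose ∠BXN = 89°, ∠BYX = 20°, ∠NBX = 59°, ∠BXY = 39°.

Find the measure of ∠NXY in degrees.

1. ∠BNX = 32°  [△XNB]
2. ∠NYX = 20°  [B on ray YN]
3. ∠XNY = 32°  [B on ray NY]
4. ∠NXY = 128°  [△XNY]

∠NXY = 128°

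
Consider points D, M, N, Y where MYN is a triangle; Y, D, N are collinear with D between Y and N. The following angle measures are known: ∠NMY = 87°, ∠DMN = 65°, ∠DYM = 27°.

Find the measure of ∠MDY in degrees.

1. ∠MYN = 27°  [D on ray YN]
2. ∠MNY = 66°  [△MYN]
3. ∠DNM = 66°  [D on ray NY]
4. ∠MDN = 49°  [△MDN]
5. ∠MDY = 131°  [linear pair at D on YN]

∠MDY = 131°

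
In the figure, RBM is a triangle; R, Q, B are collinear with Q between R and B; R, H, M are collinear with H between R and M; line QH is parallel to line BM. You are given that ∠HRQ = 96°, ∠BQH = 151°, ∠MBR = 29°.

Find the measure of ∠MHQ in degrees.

∠MHQ = 125°

1. ∠HQR = 29°  [linear pair at Q on RB]
2. ∠QHR = 55°  [△RQH]
3. ∠MHQ = 125°  [linear pair at H on RM]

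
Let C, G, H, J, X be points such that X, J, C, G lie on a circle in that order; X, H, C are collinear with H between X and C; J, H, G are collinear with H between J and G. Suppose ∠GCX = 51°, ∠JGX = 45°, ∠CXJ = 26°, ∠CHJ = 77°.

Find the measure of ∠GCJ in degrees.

1. ∠GJX = 51°  [same arc XG]
2. ∠GXJ = 84°  [△XJG]
3. ∠GCJ = 96°  [cyclic XJCG, opposite ∠X+∠C]

∠GCJ = 96°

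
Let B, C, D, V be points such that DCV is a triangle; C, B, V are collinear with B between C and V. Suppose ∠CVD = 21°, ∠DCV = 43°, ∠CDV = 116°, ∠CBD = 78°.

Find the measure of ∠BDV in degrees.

1. ∠BVD = 21°  [B on ray VC]
2. ∠DBV = 102°  [linear pair at B on CV]
3. ∠BDV = 57°  [△DBV]

∠BDV = 57°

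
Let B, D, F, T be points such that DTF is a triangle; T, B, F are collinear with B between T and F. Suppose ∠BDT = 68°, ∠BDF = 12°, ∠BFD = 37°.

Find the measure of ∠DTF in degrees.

∠DTF = 63°

1. ∠DBF = 131°  [△DBF]
2. ∠DBT = 49°  [linear pair at B on TF]
3. ∠BTD = 63°  [△DTB]
4. ∠DTF = 63°  [B on ray TF]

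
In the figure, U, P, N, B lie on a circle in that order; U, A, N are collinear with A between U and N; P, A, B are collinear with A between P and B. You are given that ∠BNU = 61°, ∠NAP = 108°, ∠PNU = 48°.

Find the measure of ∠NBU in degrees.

∠NBU = 95°

1. ∠BAU = 108°  [vertical angles at A]
2. ∠PBU = 48°  [same arc UP]
3. ∠BUN = 24°  [△UAB]
4. ∠NBU = 95°  [△UNB]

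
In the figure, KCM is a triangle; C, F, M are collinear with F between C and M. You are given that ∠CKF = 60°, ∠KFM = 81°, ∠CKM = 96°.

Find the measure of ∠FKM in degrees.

∠FKM = 36°

1. ∠CFK = 99°  [linear pair at F on CM]
2. ∠FCK = 21°  [△KCF]
3. ∠KCM = 21°  [F on ray CM]
4. ∠CMK = 63°  [△KCM]
5. ∠FMK = 63°  [F on ray MC]
6. ∠FKM = 36°  [△KFM]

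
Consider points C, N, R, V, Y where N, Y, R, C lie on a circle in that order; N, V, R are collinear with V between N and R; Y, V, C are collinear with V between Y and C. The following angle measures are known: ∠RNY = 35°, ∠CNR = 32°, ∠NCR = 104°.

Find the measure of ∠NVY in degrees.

1. ∠RCY = 35°  [same arc YR]
2. ∠CRN = 44°  [△NRC]
3. ∠CVR = 101°  [△RVC]
4. ∠NVY = 101°  [vertical angles at V]

∠NVY = 101°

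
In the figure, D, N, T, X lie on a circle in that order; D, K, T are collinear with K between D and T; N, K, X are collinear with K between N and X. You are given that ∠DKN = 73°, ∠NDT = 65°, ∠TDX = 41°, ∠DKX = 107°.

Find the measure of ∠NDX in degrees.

1. ∠DNX = 42°  [△DKN]
2. ∠DXN = 32°  [△DKX]
3. ∠NDX = 106°  [△DNX]

∠NDX = 106°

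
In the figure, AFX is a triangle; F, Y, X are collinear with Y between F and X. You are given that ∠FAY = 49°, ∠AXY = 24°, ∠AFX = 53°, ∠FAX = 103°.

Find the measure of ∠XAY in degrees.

1. ∠AFY = 53°  [Y on ray FX]
2. ∠AYF = 78°  [△AFY]
3. ∠AYX = 102°  [linear pair at Y on FX]
4. ∠XAY = 54°  [△AYX]

∠XAY = 54°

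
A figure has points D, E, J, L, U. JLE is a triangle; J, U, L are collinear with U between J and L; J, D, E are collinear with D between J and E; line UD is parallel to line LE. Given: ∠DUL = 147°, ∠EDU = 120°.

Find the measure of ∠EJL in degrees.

∠EJL = 87°

1. ∠DUJ = 33°  [linear pair at U on JL]
2. ∠JDU = 60°  [linear pair at D on JE]
3. ∠DJU = 87°  [△JUD]
4. ∠EJL = 87°  [U on JL, D on JE]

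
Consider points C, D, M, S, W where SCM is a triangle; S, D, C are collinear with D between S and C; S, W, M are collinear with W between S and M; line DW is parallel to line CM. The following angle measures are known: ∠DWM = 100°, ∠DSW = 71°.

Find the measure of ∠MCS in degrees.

∠MCS = 29°

1. ∠DWS = 80°  [linear pair at W on SM]
2. ∠SDW = 29°  [△SDW]
3. ∠MCS = 29°  [DW∥CM, corresponding at D]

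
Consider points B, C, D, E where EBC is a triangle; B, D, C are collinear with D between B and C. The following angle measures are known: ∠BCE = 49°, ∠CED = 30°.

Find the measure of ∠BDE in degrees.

∠BDE = 79°

1. ∠DCE = 49°  [D on ray CB]
2. ∠CDE = 101°  [△EDC]
3. ∠BDE = 79°  [linear pair at D on BC]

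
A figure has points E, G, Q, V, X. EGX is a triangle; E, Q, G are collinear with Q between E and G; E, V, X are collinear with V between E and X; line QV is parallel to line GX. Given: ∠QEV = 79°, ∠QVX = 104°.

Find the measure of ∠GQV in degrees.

∠GQV = 155°

1. ∠EVQ = 76°  [linear pair at V on EX]
2. ∠EQV = 25°  [△EQV]
3. ∠GQV = 155°  [linear pair at Q on EG]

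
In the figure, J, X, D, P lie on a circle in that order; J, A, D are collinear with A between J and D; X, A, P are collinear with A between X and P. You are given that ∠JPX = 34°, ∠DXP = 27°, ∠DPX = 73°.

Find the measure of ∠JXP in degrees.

∠JXP = 46°

1. ∠JDX = 34°  [same arc JX]
2. ∠DAX = 119°  [△XAD]
3. ∠DJX = 73°  [same arc XD]
4. ∠JAX = 61°  [linear pair at A on JD]
5. ∠JXP = 46°  [△JAX]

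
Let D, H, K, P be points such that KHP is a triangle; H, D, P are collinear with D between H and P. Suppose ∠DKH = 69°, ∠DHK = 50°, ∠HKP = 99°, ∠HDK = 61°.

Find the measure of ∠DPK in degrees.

1. ∠KHP = 50°  [D on ray HP]
2. ∠HPK = 31°  [△KHP]
3. ∠DPK = 31°  [D on ray PH]

∠DPK = 31°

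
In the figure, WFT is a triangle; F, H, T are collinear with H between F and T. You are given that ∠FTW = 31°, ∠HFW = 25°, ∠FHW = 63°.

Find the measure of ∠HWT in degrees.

∠HWT = 32°

1. ∠HTW = 31°  [H on ray TF]
2. ∠THW = 117°  [linear pair at H on FT]
3. ∠HWT = 32°  [△WHT]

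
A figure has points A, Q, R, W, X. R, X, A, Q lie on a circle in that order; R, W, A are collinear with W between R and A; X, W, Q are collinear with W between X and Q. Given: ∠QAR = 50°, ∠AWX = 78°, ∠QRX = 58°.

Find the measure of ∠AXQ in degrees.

1. ∠QXR = 50°  [same arc RQ]
2. ∠QWR = 78°  [vertical angles at W]
3. ∠RQX = 72°  [△RXQ]
4. ∠ARQ = 30°  [△RWQ]
5. ∠AXQ = 30°  [same arc AQ]

∠AXQ = 30°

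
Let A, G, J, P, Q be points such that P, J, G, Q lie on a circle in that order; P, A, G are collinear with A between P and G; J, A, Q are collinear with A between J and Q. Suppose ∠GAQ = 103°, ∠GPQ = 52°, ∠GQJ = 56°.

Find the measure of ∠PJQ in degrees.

∠PJQ = 21°

1. ∠JAP = 103°  [vertical angles at A]
2. ∠GPJ = 56°  [same arc JG]
3. ∠PJQ = 21°  [△PAJ]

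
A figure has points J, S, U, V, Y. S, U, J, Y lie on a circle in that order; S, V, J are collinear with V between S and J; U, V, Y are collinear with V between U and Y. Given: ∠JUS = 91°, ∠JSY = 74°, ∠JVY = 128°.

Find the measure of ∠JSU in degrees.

1. ∠JYS = 89°  [cyclic SUJY, opposite ∠U+∠Y]
2. ∠SJY = 17°  [△SJY]
3. ∠SVU = 128°  [vertical angles at V]
4. ∠SUY = 17°  [same arc SY]
5. ∠JSU = 35°  [△SVU]

∠JSU = 35°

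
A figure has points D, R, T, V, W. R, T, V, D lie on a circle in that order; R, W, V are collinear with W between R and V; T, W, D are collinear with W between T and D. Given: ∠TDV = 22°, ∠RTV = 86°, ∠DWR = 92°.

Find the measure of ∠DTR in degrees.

∠DTR = 70°

1. ∠TRV = 22°  [same arc TV]
2. ∠TWV = 92°  [vertical angles at W]
3. ∠RWT = 88°  [linear pair at W on RV]
4. ∠DTR = 70°  [△RWT]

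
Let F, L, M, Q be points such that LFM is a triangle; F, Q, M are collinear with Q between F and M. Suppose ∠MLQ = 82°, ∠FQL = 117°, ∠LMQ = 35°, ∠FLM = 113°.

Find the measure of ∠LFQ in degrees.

1. ∠FML = 35°  [Q on ray MF]
2. ∠LFM = 32°  [△LFM]
3. ∠LFQ = 32°  [Q on ray FM]

∠LFQ = 32°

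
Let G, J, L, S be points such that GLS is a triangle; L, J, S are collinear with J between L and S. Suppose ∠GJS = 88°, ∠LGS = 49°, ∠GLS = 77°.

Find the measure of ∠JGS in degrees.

1. ∠GSL = 54°  [△GLS]
2. ∠GSJ = 54°  [J on ray SL]
3. ∠JGS = 38°  [△GJS]

∠JGS = 38°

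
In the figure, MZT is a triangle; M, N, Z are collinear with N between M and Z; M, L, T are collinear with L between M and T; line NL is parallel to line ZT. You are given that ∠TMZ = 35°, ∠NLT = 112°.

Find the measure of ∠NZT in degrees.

1. ∠LMN = 35°  [N on MZ, L on MT]
2. ∠MLN = 68°  [linear pair at L on MT]
3. ∠LNM = 77°  [△MNL]
4. ∠LNZ = 103°  [linear pair at N on MZ]
5. ∠NZT = 77°  [NL∥ZT, co-interior at Z–N]

∠NZT = 77°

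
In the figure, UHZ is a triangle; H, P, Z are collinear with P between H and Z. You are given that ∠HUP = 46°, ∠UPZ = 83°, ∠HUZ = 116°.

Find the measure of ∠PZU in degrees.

1. ∠HPU = 97°  [linear pair at P on HZ]
2. ∠PHU = 37°  [△UHP]
3. ∠UHZ = 37°  [P on ray HZ]
4. ∠HZU = 27°  [△UHZ]
5. ∠PZU = 27°  [P on ray ZH]

∠PZU = 27°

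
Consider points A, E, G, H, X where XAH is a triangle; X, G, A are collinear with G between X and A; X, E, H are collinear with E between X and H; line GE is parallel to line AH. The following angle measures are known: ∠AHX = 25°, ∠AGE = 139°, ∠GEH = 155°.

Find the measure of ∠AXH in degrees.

∠AXH = 114°

1. ∠GEX = 25°  [GE∥AH, corresponding at E]
2. ∠EGX = 41°  [linear pair at G on XA]
3. ∠EXG = 114°  [△XGE]
4. ∠AXH = 114°  [G on XA, E on XH]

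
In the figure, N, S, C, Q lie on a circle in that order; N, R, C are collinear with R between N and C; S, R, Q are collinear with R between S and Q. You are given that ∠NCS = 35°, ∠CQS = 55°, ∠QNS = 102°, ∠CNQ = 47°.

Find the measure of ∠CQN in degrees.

1. ∠CNS = 55°  [same arc SC]
2. ∠CSN = 90°  [△NSC]
3. ∠CQN = 90°  [cyclic NSCQ, opposite ∠S+∠Q]

∠CQN = 90°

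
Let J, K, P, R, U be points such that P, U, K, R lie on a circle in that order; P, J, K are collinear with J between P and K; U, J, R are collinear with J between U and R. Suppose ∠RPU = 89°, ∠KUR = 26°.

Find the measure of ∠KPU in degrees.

1. ∠RKU = 91°  [cyclic PUKR, opposite ∠P+∠K]
2. ∠KRU = 63°  [△UKR]
3. ∠KPU = 63°  [same arc UK]

∠KPU = 63°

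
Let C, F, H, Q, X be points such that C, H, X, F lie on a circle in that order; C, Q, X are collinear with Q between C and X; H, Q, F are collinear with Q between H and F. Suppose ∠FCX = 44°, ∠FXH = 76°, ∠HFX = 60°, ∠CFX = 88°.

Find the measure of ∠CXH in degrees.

1. ∠HCX = 60°  [same arc HX]
2. ∠CHX = 92°  [cyclic CHXF, opposite ∠H+∠F]
3. ∠CXH = 28°  [△CHX]

∠CXH = 28°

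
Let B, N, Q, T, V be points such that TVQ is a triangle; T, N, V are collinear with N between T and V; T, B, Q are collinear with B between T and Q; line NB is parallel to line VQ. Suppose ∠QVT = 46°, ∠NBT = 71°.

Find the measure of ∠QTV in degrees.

1. ∠BNT = 46°  [NB∥VQ, corresponding at N]
2. ∠BTN = 63°  [△TNB]
3. ∠QTV = 63°  [N on TV, B on TQ]

∠QTV = 63°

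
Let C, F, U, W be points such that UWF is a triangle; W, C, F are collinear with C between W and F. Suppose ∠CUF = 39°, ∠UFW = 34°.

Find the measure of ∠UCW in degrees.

1. ∠CFU = 34°  [C on ray FW]
2. ∠FCU = 107°  [△UCF]
3. ∠UCW = 73°  [linear pair at C on WF]

∠UCW = 73°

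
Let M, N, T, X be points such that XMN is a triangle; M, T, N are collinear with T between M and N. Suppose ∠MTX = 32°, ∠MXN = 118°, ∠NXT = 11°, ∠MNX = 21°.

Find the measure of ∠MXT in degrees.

1. ∠NMX = 41°  [△XMN]
2. ∠TMX = 41°  [T on ray MN]
3. ∠MXT = 107°  [△XMT]

∠MXT = 107°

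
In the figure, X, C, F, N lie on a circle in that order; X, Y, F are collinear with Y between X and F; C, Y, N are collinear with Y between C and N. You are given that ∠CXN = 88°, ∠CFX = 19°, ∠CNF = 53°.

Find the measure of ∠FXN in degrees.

∠FXN = 35°

1. ∠CFN = 92°  [cyclic XCFN, opposite ∠X+∠F]
2. ∠FCN = 35°  [△CFN]
3. ∠FXN = 35°  [same arc FN]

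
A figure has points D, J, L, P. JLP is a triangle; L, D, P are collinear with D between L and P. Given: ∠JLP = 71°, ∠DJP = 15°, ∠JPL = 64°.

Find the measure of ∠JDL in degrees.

∠JDL = 79°

1. ∠DPJ = 64°  [D on ray PL]
2. ∠JDP = 101°  [△JDP]
3. ∠JDL = 79°  [linear pair at D on LP]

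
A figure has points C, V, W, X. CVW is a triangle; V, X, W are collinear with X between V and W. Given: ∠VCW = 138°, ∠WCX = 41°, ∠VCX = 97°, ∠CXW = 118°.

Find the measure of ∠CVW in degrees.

∠CVW = 21°

1. ∠CWX = 21°  [△CXW]
2. ∠CWV = 21°  [X on ray WV]
3. ∠CVW = 21°  [△CVW]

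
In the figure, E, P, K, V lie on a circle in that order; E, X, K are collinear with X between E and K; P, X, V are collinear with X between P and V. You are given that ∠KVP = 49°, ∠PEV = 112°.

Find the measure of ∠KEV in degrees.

∠KEV = 63°

1. ∠PKV = 68°  [cyclic EPKV, opposite ∠E+∠K]
2. ∠KPV = 63°  [△PKV]
3. ∠KEV = 63°  [same arc KV]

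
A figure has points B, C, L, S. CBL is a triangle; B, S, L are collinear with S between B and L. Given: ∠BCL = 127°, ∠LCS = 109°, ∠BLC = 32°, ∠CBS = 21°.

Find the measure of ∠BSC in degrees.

∠BSC = 141°

1. ∠CLS = 32°  [S on ray LB]
2. ∠CSL = 39°  [△CSL]
3. ∠BSC = 141°  [linear pair at S on BL]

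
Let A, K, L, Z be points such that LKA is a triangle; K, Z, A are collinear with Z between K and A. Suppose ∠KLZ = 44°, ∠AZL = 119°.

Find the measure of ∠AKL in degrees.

∠AKL = 75°

1. ∠KZL = 61°  [linear pair at Z on KA]
2. ∠LKZ = 75°  [△LKZ]
3. ∠AKL = 75°  [Z on ray KA]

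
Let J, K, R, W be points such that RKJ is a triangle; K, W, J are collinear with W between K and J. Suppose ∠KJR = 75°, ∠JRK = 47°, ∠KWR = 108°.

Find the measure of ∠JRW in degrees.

1. ∠RJW = 75°  [W on ray JK]
2. ∠JWR = 72°  [linear pair at W on KJ]
3. ∠JRW = 33°  [△RWJ]

∠JRW = 33°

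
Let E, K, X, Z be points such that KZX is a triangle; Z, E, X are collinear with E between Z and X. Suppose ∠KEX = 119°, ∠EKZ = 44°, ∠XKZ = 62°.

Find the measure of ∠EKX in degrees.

1. ∠KEZ = 61°  [linear pair at E on ZX]
2. ∠EZK = 75°  [△KZE]
3. ∠KZX = 75°  [E on ray ZX]
4. ∠KXZ = 43°  [△KZX]
5. ∠EXK = 43°  [E on ray XZ]
6. ∠EKX = 18°  [△KEX]

∠EKX = 18°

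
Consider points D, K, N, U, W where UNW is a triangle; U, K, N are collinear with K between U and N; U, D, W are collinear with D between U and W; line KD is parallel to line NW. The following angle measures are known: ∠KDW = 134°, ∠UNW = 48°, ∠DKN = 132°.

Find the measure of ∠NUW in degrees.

1. ∠KDU = 46°  [linear pair at D on UW]
2. ∠DKU = 48°  [KD∥NW, corresponding at K]
3. ∠DUK = 86°  [△UKD]
4. ∠NUW = 86°  [K on UN, D on UW]

∠NUW = 86°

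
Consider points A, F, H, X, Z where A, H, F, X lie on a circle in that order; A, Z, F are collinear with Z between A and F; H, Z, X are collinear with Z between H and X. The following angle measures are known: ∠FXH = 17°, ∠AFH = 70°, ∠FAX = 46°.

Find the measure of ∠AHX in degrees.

∠AHX = 47°

1. ∠FAH = 17°  [same arc HF]
2. ∠AHF = 93°  [△AHF]
3. ∠AXF = 87°  [cyclic AHFX, opposite ∠H+∠X]
4. ∠AFX = 47°  [△AFX]
5. ∠AHX = 47°  [same arc AX]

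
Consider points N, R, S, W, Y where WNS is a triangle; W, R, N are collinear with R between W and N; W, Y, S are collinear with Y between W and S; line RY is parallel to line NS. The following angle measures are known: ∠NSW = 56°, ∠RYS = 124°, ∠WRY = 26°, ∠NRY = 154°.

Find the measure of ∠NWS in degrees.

1. ∠RYW = 56°  [RY∥NS, corresponding at Y]
2. ∠RWY = 98°  [△WRY]
3. ∠NWS = 98°  [R on WN, Y on WS]

∠NWS = 98°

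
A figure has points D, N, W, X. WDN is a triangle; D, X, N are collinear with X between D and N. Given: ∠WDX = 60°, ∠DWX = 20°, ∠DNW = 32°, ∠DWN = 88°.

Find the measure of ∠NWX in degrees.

∠NWX = 68°

1. ∠DXW = 100°  [△WDX]
2. ∠WNX = 32°  [X on ray ND]
3. ∠NXW = 80°  [linear pair at X on DN]
4. ∠NWX = 68°  [△WXN]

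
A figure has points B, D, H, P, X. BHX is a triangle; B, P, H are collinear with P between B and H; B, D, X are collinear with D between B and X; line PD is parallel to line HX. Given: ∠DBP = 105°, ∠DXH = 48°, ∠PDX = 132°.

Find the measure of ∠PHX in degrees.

∠PHX = 27°

1. ∠HBX = 105°  [P on BH, D on BX]
2. ∠BXH = 48°  [D on ray XB]
3. ∠BHX = 27°  [△BHX]
4. ∠PHX = 27°  [P on ray HB]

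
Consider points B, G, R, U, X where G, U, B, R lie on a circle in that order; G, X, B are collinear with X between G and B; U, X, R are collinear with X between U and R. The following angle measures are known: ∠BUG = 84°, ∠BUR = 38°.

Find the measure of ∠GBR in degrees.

∠GBR = 46°

1. ∠BRG = 96°  [cyclic GUBR, opposite ∠U+∠R]
2. ∠BGR = 38°  [same arc BR]
3. ∠GBR = 46°  [△GBR]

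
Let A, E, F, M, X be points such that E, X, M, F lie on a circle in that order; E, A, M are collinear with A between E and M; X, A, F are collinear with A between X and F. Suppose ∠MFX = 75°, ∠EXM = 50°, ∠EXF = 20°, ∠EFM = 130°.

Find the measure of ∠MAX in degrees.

1. ∠MEX = 75°  [same arc XM]
2. ∠EAX = 85°  [△EAX]
3. ∠MAX = 95°  [linear pair at A on EM]

∠MAX = 95°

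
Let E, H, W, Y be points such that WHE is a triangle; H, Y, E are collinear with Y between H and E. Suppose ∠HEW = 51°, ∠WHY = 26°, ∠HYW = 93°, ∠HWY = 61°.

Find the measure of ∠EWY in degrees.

1. ∠WEY = 51°  [Y on ray EH]
2. ∠EYW = 87°  [linear pair at Y on HE]
3. ∠EWY = 42°  [△WYE]

∠EWY = 42°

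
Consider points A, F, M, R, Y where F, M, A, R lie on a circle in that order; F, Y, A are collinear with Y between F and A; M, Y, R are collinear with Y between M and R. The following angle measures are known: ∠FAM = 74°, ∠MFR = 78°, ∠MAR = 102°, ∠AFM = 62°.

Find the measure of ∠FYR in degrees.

1. ∠FRM = 74°  [same arc FM]
2. ∠FMR = 28°  [△FMR]
3. ∠ARM = 62°  [same arc MA]
4. ∠FAR = 28°  [same arc FR]
5. ∠AYR = 90°  [△AYR]
6. ∠FYR = 90°  [linear pair at Y on FA]

∠FYR = 90°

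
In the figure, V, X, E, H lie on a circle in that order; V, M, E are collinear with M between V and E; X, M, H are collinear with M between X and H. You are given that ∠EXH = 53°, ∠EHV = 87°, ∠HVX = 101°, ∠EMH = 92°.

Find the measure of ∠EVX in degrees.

∠EVX = 48°

1. ∠EVH = 53°  [same arc EH]
2. ∠HEV = 40°  [△VEH]
3. ∠VMX = 92°  [vertical angles at M]
4. ∠HXV = 40°  [same arc VH]
5. ∠EVX = 48°  [△VMX]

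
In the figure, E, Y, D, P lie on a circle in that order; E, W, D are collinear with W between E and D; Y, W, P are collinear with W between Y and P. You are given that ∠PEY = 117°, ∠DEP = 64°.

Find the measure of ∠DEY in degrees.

1. ∠PDY = 63°  [cyclic EYDP, opposite ∠E+∠D]
2. ∠DYP = 64°  [same arc DP]
3. ∠DPY = 53°  [△YDP]
4. ∠DEY = 53°  [same arc YD]

∠DEY = 53°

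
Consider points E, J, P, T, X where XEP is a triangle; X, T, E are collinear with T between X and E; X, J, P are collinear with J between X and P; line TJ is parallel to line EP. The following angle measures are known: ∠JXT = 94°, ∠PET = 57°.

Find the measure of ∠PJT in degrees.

1. ∠EXP = 94°  [T on XE, J on XP]
2. ∠PEX = 57°  [T on ray EX]
3. ∠EPX = 29°  [△XEP]
4. ∠TJX = 29°  [TJ∥EP, corresponding at J]
5. ∠PJT = 151°  [linear pair at J on XP]

∠PJT = 151°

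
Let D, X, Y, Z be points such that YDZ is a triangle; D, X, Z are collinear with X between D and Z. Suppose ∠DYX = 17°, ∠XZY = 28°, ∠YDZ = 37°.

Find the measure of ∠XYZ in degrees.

∠XYZ = 98°

1. ∠XDY = 37°  [X on ray DZ]
2. ∠DXY = 126°  [△YDX]
3. ∠YXZ = 54°  [linear pair at X on DZ]
4. ∠XYZ = 98°  [△YXZ]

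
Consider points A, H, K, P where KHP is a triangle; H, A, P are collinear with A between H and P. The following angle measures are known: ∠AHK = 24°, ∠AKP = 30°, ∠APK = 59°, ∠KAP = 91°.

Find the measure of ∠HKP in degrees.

∠HKP = 97°

1. ∠KHP = 24°  [A on ray HP]
2. ∠HPK = 59°  [A on ray PH]
3. ∠HKP = 97°  [△KHP]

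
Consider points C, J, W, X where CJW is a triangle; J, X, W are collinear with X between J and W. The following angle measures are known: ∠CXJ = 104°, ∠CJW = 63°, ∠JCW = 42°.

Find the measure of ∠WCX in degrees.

∠WCX = 29°

1. ∠CXW = 76°  [linear pair at X on JW]
2. ∠CWJ = 75°  [△CJW]
3. ∠CWX = 75°  [X on ray WJ]
4. ∠WCX = 29°  [△CXW]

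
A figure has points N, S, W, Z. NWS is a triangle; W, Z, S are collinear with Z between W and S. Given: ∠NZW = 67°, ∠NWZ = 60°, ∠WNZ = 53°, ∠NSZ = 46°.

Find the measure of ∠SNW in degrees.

1. ∠NWS = 60°  [Z on ray WS]
2. ∠NSW = 46°  [Z on ray SW]
3. ∠SNW = 74°  [△NWS]

∠SNW = 74°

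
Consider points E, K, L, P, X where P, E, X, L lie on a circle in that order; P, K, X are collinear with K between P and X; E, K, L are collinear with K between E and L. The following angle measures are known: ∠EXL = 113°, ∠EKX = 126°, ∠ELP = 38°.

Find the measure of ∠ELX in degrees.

∠ELX = 51°

1. ∠EPL = 67°  [cyclic PEXL, opposite ∠P+∠X]
2. ∠LKP = 126°  [vertical angles at K]
3. ∠LEP = 75°  [△PEL]
4. ∠LKX = 54°  [linear pair at K on PX]
5. ∠LXP = 75°  [same arc PL]
6. ∠ELX = 51°  [△XKL]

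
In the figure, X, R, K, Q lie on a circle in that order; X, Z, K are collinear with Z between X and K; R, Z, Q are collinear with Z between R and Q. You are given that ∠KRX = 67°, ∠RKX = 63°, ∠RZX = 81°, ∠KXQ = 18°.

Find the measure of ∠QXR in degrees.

1. ∠KXR = 50°  [△XRK]
2. ∠RQX = 63°  [same arc XR]
3. ∠QRX = 49°  [△XZR]
4. ∠QXR = 68°  [△XRQ]

∠QXR = 68°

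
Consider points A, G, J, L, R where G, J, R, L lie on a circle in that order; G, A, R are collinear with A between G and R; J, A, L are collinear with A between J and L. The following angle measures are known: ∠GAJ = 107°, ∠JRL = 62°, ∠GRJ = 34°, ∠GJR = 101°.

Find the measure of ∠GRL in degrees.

∠GRL = 28°

1. ∠LAR = 107°  [vertical angles at A]
2. ∠GLJ = 34°  [same arc GJ]
3. ∠GLR = 79°  [cyclic GJRL, opposite ∠J+∠L]
4. ∠GAL = 73°  [linear pair at A on GR]
5. ∠LGR = 73°  [△GAL]
6. ∠GRL = 28°  [△GRL]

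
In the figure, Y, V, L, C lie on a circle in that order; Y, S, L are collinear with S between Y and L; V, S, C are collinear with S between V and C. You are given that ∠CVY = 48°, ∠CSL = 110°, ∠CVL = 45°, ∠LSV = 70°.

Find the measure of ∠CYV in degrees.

∠CYV = 67°

1. ∠CLY = 48°  [same arc YC]
2. ∠LCV = 22°  [△LSC]
3. ∠CLV = 113°  [△VLC]
4. ∠CYV = 67°  [cyclic YVLC, opposite ∠Y+∠L]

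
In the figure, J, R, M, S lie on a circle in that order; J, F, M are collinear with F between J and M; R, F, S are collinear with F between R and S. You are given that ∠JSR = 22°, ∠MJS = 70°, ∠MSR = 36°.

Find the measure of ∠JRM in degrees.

1. ∠JMR = 22°  [same arc JR]
2. ∠MJR = 36°  [same arc RM]
3. ∠JRM = 122°  [△JRM]

∠JRM = 122°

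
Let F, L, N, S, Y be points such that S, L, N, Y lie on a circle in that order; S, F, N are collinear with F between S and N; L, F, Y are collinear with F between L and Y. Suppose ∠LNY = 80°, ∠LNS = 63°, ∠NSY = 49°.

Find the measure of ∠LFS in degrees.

1. ∠NLY = 49°  [same arc NY]
2. ∠LFN = 68°  [△LFN]
3. ∠LFS = 112°  [linear pair at F on SN]

∠LFS = 112°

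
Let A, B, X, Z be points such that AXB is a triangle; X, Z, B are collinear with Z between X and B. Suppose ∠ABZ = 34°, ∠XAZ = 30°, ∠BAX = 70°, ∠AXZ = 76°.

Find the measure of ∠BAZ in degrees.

1. ∠AZX = 74°  [△AXZ]
2. ∠AZB = 106°  [linear pair at Z on XB]
3. ∠BAZ = 40°  [△AZB]

∠BAZ = 40°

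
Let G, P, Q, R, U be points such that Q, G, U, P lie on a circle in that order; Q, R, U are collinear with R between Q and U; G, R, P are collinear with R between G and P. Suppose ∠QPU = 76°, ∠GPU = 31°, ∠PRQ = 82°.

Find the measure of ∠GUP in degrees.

1. ∠QGU = 104°  [cyclic QGUP, opposite ∠G+∠P]
2. ∠GQU = 31°  [same arc GU]
3. ∠GRU = 82°  [vertical angles at R]
4. ∠GUQ = 45°  [△QGU]
5. ∠PGU = 53°  [△GRU]
6. ∠GUP = 96°  [△GUP]

∠GUP = 96°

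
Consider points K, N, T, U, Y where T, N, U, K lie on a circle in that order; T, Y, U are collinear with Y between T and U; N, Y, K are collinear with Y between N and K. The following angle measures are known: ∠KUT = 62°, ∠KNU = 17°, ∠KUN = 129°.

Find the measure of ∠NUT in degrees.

1. ∠KNT = 62°  [same arc TK]
2. ∠KTN = 51°  [cyclic TNUK, opposite ∠T+∠U]
3. ∠NKT = 67°  [△TNK]
4. ∠NUT = 67°  [same arc TN]

∠NUT = 67°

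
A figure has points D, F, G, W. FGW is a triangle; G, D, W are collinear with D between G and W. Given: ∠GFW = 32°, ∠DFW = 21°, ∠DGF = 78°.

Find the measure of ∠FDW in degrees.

∠FDW = 89°

1. ∠FGW = 78°  [D on ray GW]
2. ∠FWG = 70°  [△FGW]
3. ∠DWF = 70°  [D on ray WG]
4. ∠FDW = 89°  [△FDW]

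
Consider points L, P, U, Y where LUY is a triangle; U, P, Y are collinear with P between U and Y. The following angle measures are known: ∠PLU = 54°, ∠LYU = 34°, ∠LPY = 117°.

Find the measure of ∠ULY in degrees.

∠ULY = 83°

1. ∠LPU = 63°  [linear pair at P on UY]
2. ∠LUP = 63°  [△LUP]
3. ∠LUY = 63°  [P on ray UY]
4. ∠ULY = 83°  [△LUY]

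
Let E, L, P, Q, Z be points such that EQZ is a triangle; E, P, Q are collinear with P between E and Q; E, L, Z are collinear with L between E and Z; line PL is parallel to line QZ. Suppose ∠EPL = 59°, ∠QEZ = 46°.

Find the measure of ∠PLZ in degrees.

∠PLZ = 105°

1. ∠EQZ = 59°  [PL∥QZ, corresponding at P]
2. ∠EZQ = 75°  [△EQZ]
3. ∠ELP = 75°  [PL∥QZ, corresponding at L]
4. ∠PLZ = 105°  [linear pair at L on EZ]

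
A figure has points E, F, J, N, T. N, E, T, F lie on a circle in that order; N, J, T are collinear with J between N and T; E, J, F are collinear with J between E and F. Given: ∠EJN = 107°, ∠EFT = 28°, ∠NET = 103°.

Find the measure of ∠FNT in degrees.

∠FNT = 58°

1. ∠FJT = 107°  [vertical angles at J]
2. ∠FTN = 45°  [△TJF]
3. ∠NFT = 77°  [cyclic NETF, opposite ∠E+∠F]
4. ∠FNT = 58°  [△NTF]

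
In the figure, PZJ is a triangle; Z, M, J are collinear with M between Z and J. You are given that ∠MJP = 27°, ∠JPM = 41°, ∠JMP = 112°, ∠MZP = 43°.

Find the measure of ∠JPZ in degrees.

1. ∠PJZ = 27°  [M on ray JZ]
2. ∠JZP = 43°  [M on ray ZJ]
3. ∠JPZ = 110°  [△PZJ]

∠JPZ = 110°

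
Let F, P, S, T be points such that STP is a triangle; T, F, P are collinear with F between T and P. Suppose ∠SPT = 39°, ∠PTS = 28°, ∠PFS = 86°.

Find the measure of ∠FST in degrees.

1. ∠FTS = 28°  [F on ray TP]
2. ∠SFT = 94°  [linear pair at F on TP]
3. ∠FST = 58°  [△STF]

∠FST = 58°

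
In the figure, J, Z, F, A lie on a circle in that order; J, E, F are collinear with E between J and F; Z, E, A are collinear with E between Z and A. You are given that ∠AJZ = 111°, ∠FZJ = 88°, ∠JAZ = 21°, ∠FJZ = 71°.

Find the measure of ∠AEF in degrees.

1. ∠AZJ = 48°  [△JZA]
2. ∠FAZ = 71°  [same arc ZF]
3. ∠AFJ = 48°  [same arc JA]
4. ∠AEF = 61°  [△FEA]

∠AEF = 61°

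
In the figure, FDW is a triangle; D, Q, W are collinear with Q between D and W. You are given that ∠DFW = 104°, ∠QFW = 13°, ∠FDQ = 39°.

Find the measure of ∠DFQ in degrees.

1. ∠FDW = 39°  [Q on ray DW]
2. ∠DWF = 37°  [△FDW]
3. ∠FWQ = 37°  [Q on ray WD]
4. ∠FQW = 130°  [△FQW]
5. ∠DQF = 50°  [linear pair at Q on DW]
6. ∠DFQ = 91°  [△FDQ]

∠DFQ = 91°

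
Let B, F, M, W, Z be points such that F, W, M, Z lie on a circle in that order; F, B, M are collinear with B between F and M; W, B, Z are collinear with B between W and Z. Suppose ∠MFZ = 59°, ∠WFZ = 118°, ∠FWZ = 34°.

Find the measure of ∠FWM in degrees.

1. ∠MWZ = 59°  [same arc MZ]
2. ∠WMZ = 62°  [cyclic FWMZ, opposite ∠F+∠M]
3. ∠FZW = 28°  [△FWZ]
4. ∠MZW = 59°  [△WMZ]
5. ∠FMW = 28°  [same arc FW]
6. ∠MFW = 59°  [same arc WM]
7. ∠FWM = 93°  [△FWM]

∠FWM = 93°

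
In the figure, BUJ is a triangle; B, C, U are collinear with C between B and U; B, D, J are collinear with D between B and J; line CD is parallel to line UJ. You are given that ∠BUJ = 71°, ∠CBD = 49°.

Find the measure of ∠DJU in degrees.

1. ∠BCD = 71°  [CD∥UJ, corresponding at C]
2. ∠BDC = 60°  [△BCD]
3. ∠CDJ = 120°  [linear pair at D on BJ]
4. ∠DJU = 60°  [CD∥UJ, co-interior at J–D]

∠DJU = 60°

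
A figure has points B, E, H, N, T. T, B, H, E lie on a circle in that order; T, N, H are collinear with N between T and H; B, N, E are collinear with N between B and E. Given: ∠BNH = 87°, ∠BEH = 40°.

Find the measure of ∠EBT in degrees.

∠EBT = 47°

1. ∠BNT = 93°  [linear pair at N on TH]
2. ∠BTH = 40°  [same arc BH]
3. ∠EBT = 47°  [△TNB]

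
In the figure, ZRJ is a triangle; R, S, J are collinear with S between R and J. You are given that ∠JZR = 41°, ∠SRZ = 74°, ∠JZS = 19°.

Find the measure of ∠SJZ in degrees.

1. ∠JRZ = 74°  [S on ray RJ]
2. ∠RJZ = 65°  [△ZRJ]
3. ∠SJZ = 65°  [S on ray JR]

∠SJZ = 65°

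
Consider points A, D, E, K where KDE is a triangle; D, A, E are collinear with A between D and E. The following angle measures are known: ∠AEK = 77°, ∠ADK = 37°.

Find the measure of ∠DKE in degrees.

1. ∠DEK = 77°  [A on ray ED]
2. ∠EDK = 37°  [A on ray DE]
3. ∠DKE = 66°  [△KDE]

∠DKE = 66°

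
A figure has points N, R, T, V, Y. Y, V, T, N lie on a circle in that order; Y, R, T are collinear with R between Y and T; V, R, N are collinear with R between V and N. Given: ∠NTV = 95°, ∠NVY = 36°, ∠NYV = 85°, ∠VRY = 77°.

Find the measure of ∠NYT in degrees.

∠NYT = 18°

1. ∠VNY = 59°  [△YVN]
2. ∠NRT = 77°  [vertical angles at R]
3. ∠NRY = 103°  [linear pair at R on YT]
4. ∠NYT = 18°  [△YRN]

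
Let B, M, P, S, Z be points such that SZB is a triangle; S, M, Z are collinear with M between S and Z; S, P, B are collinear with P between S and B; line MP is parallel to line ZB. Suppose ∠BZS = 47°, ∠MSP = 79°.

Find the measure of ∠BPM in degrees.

1. ∠PMS = 47°  [MP∥ZB, corresponding at M]
2. ∠MPS = 54°  [△SMP]
3. ∠BPM = 126°  [linear pair at P on SB]

∠BPM = 126°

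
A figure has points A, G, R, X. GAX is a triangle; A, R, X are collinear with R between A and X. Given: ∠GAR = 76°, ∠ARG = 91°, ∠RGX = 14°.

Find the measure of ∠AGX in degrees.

1. ∠GAX = 76°  [R on ray AX]
2. ∠GRX = 89°  [linear pair at R on AX]
3. ∠GXR = 77°  [△GRX]
4. ∠AXG = 77°  [R on ray XA]
5. ∠AGX = 27°  [△GAX]

∠AGX = 27°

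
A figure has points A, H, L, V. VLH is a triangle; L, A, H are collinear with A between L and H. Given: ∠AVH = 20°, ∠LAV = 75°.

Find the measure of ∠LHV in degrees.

∠LHV = 55°

1. ∠HAV = 105°  [linear pair at A on LH]
2. ∠AHV = 55°  [△VAH]
3. ∠LHV = 55°  [A on ray HL]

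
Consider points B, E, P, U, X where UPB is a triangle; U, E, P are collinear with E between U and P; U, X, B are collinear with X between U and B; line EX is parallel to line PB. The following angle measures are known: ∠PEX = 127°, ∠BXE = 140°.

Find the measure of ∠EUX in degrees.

1. ∠UEX = 53°  [linear pair at E on UP]
2. ∠EXU = 40°  [linear pair at X on UB]
3. ∠EUX = 87°  [△UEX]

∠EUX = 87°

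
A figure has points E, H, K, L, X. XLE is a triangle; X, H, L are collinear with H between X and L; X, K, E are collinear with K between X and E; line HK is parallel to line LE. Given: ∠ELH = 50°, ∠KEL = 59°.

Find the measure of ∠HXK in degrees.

1. ∠ELX = 50°  [H on ray LX]
2. ∠LEX = 59°  [K on ray EX]
3. ∠EXL = 71°  [△XLE]
4. ∠HXK = 71°  [H on XL, K on XE]

∠HXK = 71°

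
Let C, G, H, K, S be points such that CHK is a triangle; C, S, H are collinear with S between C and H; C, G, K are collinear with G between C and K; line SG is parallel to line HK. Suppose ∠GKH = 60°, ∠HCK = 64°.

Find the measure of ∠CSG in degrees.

∠CSG = 56°

1. ∠CKH = 60°  [G on ray KC]
2. ∠CHK = 56°  [△CHK]
3. ∠CSG = 56°  [SG∥HK, corresponding at S]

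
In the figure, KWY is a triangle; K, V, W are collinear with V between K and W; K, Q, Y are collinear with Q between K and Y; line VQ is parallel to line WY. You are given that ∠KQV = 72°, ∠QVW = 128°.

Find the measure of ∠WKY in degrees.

1. ∠KVQ = 52°  [linear pair at V on KW]
2. ∠QKV = 56°  [△KVQ]
3. ∠WKY = 56°  [V on KW, Q on KY]

∠WKY = 56°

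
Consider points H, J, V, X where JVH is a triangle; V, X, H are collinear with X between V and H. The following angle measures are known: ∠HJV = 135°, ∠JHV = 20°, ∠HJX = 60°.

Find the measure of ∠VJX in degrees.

1. ∠HVJ = 25°  [△JVH]
2. ∠JHX = 20°  [X on ray HV]
3. ∠HXJ = 100°  [△JXH]
4. ∠JVX = 25°  [X on ray VH]
5. ∠JXV = 80°  [linear pair at X on VH]
6. ∠VJX = 75°  [△JVX]

∠VJX = 75°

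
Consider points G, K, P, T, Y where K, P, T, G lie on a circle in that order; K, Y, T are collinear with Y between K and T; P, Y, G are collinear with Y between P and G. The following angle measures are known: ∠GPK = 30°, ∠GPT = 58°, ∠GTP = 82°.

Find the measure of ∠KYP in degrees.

∠KYP = 110°

1. ∠GTK = 30°  [same arc KG]
2. ∠PGT = 40°  [△PTG]
3. ∠GYT = 110°  [△TYG]
4. ∠KYP = 110°  [vertical angles at Y]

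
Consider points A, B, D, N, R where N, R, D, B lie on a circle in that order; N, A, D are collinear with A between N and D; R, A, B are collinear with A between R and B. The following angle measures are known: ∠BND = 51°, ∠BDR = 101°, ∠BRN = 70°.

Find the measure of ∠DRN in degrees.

1. ∠BRD = 51°  [same arc DB]
2. ∠BNR = 79°  [cyclic NRDB, opposite ∠N+∠D]
3. ∠DBR = 28°  [△RDB]
4. ∠NBR = 31°  [△NRB]
5. ∠DNR = 28°  [same arc RD]
6. ∠NDR = 31°  [same arc NR]
7. ∠DRN = 121°  [△NRD]

∠DRN = 121°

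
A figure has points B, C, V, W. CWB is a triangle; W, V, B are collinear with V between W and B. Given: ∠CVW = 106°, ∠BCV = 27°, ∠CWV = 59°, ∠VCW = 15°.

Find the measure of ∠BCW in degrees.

∠BCW = 42°

1. ∠BVC = 74°  [linear pair at V on WB]
2. ∠CBV = 79°  [△CVB]
3. ∠BWC = 59°  [V on ray WB]
4. ∠CBW = 79°  [V on ray BW]
5. ∠BCW = 42°  [△CWB]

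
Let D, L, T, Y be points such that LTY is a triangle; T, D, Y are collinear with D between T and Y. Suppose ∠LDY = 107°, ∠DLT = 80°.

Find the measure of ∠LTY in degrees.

1. ∠LDT = 73°  [linear pair at D on TY]
2. ∠DTL = 27°  [△LTD]
3. ∠LTY = 27°  [D on ray TY]

∠LTY = 27°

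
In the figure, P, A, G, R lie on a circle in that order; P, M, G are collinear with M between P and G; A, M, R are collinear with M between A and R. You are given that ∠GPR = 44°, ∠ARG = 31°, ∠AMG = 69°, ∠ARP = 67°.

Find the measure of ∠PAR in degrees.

1. ∠APG = 31°  [same arc AG]
2. ∠AMP = 111°  [linear pair at M on PG]
3. ∠PAR = 38°  [△PMA]

∠PAR = 38°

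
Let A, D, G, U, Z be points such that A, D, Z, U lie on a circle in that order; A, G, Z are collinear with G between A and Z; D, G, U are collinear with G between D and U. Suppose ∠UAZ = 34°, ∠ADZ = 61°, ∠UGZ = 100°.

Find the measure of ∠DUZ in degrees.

∠DUZ = 53°

1. ∠AUZ = 119°  [cyclic ADZU, opposite ∠D+∠U]
2. ∠AZU = 27°  [△AZU]
3. ∠DUZ = 53°  [△ZGU]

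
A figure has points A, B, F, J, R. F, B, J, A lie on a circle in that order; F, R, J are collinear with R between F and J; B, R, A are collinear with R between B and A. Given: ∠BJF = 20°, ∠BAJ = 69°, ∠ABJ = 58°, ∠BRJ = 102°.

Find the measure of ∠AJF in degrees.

1. ∠BFJ = 69°  [same arc BJ]
2. ∠BRF = 78°  [linear pair at R on FJ]
3. ∠ABF = 33°  [△FRB]
4. ∠AJF = 33°  [same arc FA]

∠AJF = 33°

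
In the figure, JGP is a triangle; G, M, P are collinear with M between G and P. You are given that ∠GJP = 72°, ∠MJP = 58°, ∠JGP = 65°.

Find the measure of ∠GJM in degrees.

1. ∠GPJ = 43°  [△JGP]
2. ∠JGM = 65°  [M on ray GP]
3. ∠JPM = 43°  [M on ray PG]
4. ∠JMP = 79°  [△JMP]
5. ∠GMJ = 101°  [linear pair at M on GP]
6. ∠GJM = 14°  [△JGM]

∠GJM = 14°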